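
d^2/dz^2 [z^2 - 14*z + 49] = 2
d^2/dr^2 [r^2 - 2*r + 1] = 2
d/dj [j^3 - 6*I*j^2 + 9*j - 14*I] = 3*j^2 - 12*I*j + 9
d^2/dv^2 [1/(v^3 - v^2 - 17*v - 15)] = 2*((1 - 3*v)*(-v^3 + v^2 + 17*v + 15) - (-3*v^2 + 2*v + 17)^2)/(-v^3 + v^2 + 17*v + 15)^3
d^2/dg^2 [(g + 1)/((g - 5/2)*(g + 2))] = 4*(4*g^3 + 12*g^2 + 54*g + 11)/(8*g^6 - 12*g^5 - 114*g^4 + 119*g^3 + 570*g^2 - 300*g - 1000)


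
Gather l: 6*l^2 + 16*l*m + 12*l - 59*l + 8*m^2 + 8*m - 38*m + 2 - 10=6*l^2 + l*(16*m - 47) + 8*m^2 - 30*m - 8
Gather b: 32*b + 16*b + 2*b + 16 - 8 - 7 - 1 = 50*b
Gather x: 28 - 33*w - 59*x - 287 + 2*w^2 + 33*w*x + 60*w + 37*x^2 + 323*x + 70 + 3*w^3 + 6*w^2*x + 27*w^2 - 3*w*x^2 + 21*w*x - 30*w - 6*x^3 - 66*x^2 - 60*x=3*w^3 + 29*w^2 - 3*w - 6*x^3 + x^2*(-3*w - 29) + x*(6*w^2 + 54*w + 204) - 189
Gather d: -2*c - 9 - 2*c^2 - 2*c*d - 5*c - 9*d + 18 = -2*c^2 - 7*c + d*(-2*c - 9) + 9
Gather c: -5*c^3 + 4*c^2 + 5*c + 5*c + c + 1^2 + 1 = -5*c^3 + 4*c^2 + 11*c + 2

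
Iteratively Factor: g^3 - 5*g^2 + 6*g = (g - 2)*(g^2 - 3*g) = (g - 3)*(g - 2)*(g)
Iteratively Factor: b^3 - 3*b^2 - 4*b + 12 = (b + 2)*(b^2 - 5*b + 6) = (b - 3)*(b + 2)*(b - 2)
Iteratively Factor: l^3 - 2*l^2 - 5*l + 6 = (l - 1)*(l^2 - l - 6) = (l - 1)*(l + 2)*(l - 3)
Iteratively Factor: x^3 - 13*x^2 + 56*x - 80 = (x - 5)*(x^2 - 8*x + 16) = (x - 5)*(x - 4)*(x - 4)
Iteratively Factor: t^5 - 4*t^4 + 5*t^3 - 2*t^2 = (t)*(t^4 - 4*t^3 + 5*t^2 - 2*t) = t*(t - 2)*(t^3 - 2*t^2 + t) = t^2*(t - 2)*(t^2 - 2*t + 1) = t^2*(t - 2)*(t - 1)*(t - 1)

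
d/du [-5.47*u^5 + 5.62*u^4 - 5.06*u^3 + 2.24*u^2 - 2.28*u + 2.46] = -27.35*u^4 + 22.48*u^3 - 15.18*u^2 + 4.48*u - 2.28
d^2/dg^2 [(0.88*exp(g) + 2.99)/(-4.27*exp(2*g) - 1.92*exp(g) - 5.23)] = (-16.044952*exp(4*g) - 210.850892*exp(3*g) + 44.3738400000001*exp(2*g) + 264.906188*exp(g) + 5.953832)*exp(g)/(77.854483*exp(6*g) + 105.021504*exp(5*g) + 333.296985*exp(4*g) + 264.34368*exp(3*g) + 408.230265*exp(2*g) + 157.552704*exp(g) + 143.055667)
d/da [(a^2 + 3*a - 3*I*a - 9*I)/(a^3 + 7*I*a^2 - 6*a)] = (-a^4 + a^3*(-6 + 6*I) + a^2*(-27 + 6*I) - 126*a - 54*I)/(a^2*(a^4 + 14*I*a^3 - 61*a^2 - 84*I*a + 36))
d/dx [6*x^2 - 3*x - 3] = 12*x - 3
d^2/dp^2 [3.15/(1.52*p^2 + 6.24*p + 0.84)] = (-14.55552*p^2 - 59.75424*p + 3.15*(3.04*p + 6.24)*(6.08*p + 12.48) - 8.04384)/(1.52*p^2 + 6.24*p + 0.84)^3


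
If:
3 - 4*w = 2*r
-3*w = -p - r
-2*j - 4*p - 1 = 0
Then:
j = 5/2 - 10*w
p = 5*w - 3/2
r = 3/2 - 2*w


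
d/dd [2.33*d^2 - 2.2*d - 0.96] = 4.66*d - 2.2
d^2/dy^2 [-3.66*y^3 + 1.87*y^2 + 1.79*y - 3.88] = 3.74 - 21.96*y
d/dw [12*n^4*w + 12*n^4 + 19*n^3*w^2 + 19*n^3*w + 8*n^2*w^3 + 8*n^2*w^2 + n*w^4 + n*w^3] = n*(12*n^3 + 38*n^2*w + 19*n^2 + 24*n*w^2 + 16*n*w + 4*w^3 + 3*w^2)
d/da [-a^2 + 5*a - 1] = 5 - 2*a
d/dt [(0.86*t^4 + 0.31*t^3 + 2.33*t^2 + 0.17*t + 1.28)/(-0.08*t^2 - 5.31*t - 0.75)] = (-0.1376*t^5 - 13.7246*t^4 - 5.8722*t^3 - 13.0562*t^2 - 3.2902*t + 6.6693)/(0.0064*t^4 + 0.8496*t^3 + 28.3161*t^2 + 7.965*t + 0.5625)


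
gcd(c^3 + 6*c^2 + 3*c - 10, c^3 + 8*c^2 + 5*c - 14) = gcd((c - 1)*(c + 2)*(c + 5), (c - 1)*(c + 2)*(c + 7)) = c^2 + c - 2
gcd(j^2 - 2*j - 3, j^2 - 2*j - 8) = 1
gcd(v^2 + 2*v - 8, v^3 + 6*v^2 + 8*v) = v + 4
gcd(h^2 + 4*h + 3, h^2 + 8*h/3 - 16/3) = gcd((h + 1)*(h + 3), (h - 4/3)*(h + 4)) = 1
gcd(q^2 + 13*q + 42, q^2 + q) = 1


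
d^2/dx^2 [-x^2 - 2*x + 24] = -2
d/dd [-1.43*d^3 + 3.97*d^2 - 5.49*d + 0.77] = -4.29*d^2 + 7.94*d - 5.49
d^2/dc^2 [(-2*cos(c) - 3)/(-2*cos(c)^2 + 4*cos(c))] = (-(cos(c) - 2)^2*cos(c)^3 + (cos(c) - 2)*(-3*cos(c) + 2*cos(3*c) + 1)*cos(c) + (cos(c) - 1)^2*(8*cos(c) + 12)*sin(c)^2)/((cos(c) - 2)^3*cos(c)^3)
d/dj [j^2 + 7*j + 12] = 2*j + 7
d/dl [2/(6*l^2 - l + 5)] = 2*(1 - 12*l)/(6*l^2 - l + 5)^2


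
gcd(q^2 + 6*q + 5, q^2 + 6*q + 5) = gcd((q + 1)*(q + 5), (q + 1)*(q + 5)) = q^2 + 6*q + 5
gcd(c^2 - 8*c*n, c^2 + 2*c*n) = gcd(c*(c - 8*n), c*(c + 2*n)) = c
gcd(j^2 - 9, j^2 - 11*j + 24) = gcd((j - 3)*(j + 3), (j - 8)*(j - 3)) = j - 3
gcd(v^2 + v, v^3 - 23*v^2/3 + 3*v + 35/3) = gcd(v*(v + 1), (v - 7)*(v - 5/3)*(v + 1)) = v + 1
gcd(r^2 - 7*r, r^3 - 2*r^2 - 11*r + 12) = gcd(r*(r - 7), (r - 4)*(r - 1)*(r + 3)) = 1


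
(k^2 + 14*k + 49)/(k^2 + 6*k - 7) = (k + 7)/(k - 1)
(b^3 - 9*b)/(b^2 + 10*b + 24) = b*(b^2 - 9)/(b^2 + 10*b + 24)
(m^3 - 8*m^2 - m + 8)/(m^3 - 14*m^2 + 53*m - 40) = (m + 1)/(m - 5)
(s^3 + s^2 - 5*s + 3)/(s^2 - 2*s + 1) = s + 3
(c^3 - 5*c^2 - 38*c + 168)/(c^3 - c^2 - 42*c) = (c - 4)/c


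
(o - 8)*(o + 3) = o^2 - 5*o - 24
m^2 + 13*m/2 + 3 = (m + 1/2)*(m + 6)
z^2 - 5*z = z*(z - 5)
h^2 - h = h*(h - 1)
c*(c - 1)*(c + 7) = c^3 + 6*c^2 - 7*c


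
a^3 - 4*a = a*(a - 2)*(a + 2)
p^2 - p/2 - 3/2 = (p - 3/2)*(p + 1)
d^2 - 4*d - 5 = (d - 5)*(d + 1)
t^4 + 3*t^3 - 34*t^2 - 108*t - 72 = (t - 6)*(t + 1)*(t + 2)*(t + 6)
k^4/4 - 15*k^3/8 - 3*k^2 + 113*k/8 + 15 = (k/4 + 1/4)*(k - 8)*(k - 3)*(k + 5/2)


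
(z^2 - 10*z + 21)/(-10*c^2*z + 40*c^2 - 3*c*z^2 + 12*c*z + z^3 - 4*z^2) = (-z^2 + 10*z - 21)/(10*c^2*z - 40*c^2 + 3*c*z^2 - 12*c*z - z^3 + 4*z^2)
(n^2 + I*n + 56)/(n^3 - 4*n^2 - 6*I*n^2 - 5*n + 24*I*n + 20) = (n^2 + I*n + 56)/(n^3 + n^2*(-4 - 6*I) + n*(-5 + 24*I) + 20)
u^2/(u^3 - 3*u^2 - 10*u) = u/(u^2 - 3*u - 10)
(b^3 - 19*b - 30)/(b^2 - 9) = (b^2 - 3*b - 10)/(b - 3)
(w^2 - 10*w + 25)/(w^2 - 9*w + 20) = (w - 5)/(w - 4)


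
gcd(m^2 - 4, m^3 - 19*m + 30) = m - 2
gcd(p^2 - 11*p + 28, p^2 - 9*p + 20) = p - 4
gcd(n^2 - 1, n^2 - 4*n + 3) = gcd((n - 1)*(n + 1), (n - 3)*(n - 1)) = n - 1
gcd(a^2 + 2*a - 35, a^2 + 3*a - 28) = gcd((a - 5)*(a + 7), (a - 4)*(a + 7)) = a + 7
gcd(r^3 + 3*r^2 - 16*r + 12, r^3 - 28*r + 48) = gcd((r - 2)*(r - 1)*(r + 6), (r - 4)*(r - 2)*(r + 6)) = r^2 + 4*r - 12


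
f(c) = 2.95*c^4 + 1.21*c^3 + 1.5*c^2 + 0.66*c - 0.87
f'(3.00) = 360.93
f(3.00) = 286.23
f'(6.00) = 2698.14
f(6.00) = 4141.65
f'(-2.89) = -262.52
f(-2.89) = 186.33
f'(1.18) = 28.64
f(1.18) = 9.70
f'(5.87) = 2530.04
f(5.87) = 3801.90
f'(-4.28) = -870.84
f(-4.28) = 918.83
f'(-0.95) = -9.03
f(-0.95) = 1.22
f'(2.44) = 201.01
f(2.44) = 131.81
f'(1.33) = 38.83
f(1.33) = 14.74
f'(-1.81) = -62.85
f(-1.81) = 27.34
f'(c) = 11.8*c^3 + 3.63*c^2 + 3.0*c + 0.66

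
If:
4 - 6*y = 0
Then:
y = 2/3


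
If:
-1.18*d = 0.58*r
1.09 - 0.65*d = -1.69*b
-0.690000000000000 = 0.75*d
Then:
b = -1.00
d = -0.92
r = 1.87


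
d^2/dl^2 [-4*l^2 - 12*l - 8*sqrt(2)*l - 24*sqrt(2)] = -8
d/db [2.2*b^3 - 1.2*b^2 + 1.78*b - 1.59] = 6.6*b^2 - 2.4*b + 1.78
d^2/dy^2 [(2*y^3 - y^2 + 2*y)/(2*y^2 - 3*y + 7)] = 2*(-8*y^3 - 84*y^2 + 210*y - 7)/(8*y^6 - 36*y^5 + 138*y^4 - 279*y^3 + 483*y^2 - 441*y + 343)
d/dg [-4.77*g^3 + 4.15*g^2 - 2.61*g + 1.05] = -14.31*g^2 + 8.3*g - 2.61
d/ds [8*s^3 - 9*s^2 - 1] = 6*s*(4*s - 3)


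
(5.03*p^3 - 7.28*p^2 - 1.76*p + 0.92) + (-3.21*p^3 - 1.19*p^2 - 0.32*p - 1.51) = 1.82*p^3 - 8.47*p^2 - 2.08*p - 0.59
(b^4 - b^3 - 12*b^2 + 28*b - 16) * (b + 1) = b^5 - 13*b^3 + 16*b^2 + 12*b - 16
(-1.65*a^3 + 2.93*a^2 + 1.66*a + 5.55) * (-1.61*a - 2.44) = 2.6565*a^4 - 0.691300000000001*a^3 - 9.8218*a^2 - 12.9859*a - 13.542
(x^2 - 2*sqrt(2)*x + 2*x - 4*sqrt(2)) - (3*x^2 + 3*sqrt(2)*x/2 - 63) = -2*x^2 - 7*sqrt(2)*x/2 + 2*x - 4*sqrt(2) + 63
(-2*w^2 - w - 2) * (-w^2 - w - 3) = 2*w^4 + 3*w^3 + 9*w^2 + 5*w + 6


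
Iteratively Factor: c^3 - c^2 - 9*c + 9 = (c - 1)*(c^2 - 9) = (c - 3)*(c - 1)*(c + 3)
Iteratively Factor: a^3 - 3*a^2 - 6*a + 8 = (a - 1)*(a^2 - 2*a - 8) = (a - 4)*(a - 1)*(a + 2)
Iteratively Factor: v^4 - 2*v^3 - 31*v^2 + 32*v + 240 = (v - 5)*(v^3 + 3*v^2 - 16*v - 48) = (v - 5)*(v - 4)*(v^2 + 7*v + 12) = (v - 5)*(v - 4)*(v + 3)*(v + 4)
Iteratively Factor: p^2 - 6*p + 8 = (p - 4)*(p - 2)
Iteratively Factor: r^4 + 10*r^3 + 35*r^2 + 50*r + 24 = (r + 4)*(r^3 + 6*r^2 + 11*r + 6) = (r + 3)*(r + 4)*(r^2 + 3*r + 2) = (r + 2)*(r + 3)*(r + 4)*(r + 1)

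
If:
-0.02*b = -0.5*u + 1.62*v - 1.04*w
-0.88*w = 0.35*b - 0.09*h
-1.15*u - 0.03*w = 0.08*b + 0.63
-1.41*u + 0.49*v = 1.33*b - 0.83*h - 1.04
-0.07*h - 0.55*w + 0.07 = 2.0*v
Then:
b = -2.42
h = -5.87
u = -0.39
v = 0.14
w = 0.36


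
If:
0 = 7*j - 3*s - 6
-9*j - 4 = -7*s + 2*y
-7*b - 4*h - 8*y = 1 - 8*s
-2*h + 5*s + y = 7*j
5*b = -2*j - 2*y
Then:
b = -564/107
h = 4409/428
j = 1017/214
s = 1945/214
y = 1803/214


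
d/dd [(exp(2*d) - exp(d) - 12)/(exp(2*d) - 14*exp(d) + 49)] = (31 - 13*exp(d))*exp(d)/(exp(3*d) - 21*exp(2*d) + 147*exp(d) - 343)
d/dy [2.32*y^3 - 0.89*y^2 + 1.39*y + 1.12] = 6.96*y^2 - 1.78*y + 1.39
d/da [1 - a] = -1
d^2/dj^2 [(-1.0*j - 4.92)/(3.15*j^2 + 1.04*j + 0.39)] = (-(1.0*j + 4.92)*(6.3*j + 1.04)*(12.6*j + 2.08) + (18.9*j + 33.076)*(3.15*j^2 + 1.04*j + 0.39))/(3.15*j^2 + 1.04*j + 0.39)^3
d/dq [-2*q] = -2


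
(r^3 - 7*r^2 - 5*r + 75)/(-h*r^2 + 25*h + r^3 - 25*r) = (r^2 - 2*r - 15)/(-h*r - 5*h + r^2 + 5*r)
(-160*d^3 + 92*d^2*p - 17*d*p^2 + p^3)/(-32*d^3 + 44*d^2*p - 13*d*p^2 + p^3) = (-5*d + p)/(-d + p)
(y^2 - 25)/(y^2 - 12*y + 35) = (y + 5)/(y - 7)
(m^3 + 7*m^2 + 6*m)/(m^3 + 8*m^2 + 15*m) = (m^2 + 7*m + 6)/(m^2 + 8*m + 15)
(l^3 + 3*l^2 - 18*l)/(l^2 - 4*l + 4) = l*(l^2 + 3*l - 18)/(l^2 - 4*l + 4)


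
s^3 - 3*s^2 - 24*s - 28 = (s - 7)*(s + 2)^2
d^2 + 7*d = d*(d + 7)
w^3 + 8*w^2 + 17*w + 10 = (w + 1)*(w + 2)*(w + 5)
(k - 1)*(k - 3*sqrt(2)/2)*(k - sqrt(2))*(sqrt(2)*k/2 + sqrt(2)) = sqrt(2)*k^4/2 - 5*k^3/2 + sqrt(2)*k^3/2 - 5*k^2/2 + sqrt(2)*k^2/2 + 3*sqrt(2)*k/2 + 5*k - 3*sqrt(2)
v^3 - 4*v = v*(v - 2)*(v + 2)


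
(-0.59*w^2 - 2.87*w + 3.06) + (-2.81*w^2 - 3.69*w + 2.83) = -3.4*w^2 - 6.56*w + 5.89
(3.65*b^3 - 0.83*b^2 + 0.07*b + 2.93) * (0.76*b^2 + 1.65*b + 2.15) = 2.774*b^5 + 5.3917*b^4 + 6.5312*b^3 + 0.557800000000001*b^2 + 4.985*b + 6.2995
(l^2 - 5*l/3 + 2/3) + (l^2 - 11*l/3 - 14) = 2*l^2 - 16*l/3 - 40/3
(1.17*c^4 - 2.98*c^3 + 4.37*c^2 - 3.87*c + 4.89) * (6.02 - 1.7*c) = -1.989*c^5 + 12.1094*c^4 - 25.3686*c^3 + 32.8864*c^2 - 31.6104*c + 29.4378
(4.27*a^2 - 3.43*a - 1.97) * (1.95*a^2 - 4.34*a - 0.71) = 8.3265*a^4 - 25.2203*a^3 + 8.013*a^2 + 10.9851*a + 1.3987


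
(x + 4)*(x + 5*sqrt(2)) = x^2 + 4*x + 5*sqrt(2)*x + 20*sqrt(2)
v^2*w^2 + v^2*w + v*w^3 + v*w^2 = w*(v + w)*(v*w + v)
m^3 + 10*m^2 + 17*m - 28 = (m - 1)*(m + 4)*(m + 7)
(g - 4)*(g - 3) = g^2 - 7*g + 12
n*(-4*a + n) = -4*a*n + n^2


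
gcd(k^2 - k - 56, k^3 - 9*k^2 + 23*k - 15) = 1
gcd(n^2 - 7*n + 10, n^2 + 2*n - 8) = n - 2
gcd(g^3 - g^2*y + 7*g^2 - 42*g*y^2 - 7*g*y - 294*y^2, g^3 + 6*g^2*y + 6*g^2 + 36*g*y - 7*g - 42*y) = g^2 + 6*g*y + 7*g + 42*y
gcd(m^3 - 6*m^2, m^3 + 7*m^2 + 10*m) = m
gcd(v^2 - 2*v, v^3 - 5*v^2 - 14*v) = v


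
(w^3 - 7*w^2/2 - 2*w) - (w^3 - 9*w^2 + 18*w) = 11*w^2/2 - 20*w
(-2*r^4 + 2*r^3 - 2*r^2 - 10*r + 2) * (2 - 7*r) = 14*r^5 - 18*r^4 + 18*r^3 + 66*r^2 - 34*r + 4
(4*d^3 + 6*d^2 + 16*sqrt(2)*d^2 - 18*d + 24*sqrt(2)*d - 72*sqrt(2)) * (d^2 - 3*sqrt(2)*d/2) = 4*d^5 + 6*d^4 + 10*sqrt(2)*d^4 - 66*d^3 + 15*sqrt(2)*d^3 - 72*d^2 - 45*sqrt(2)*d^2 + 216*d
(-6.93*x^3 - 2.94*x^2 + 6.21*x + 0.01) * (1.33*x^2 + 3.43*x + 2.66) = -9.2169*x^5 - 27.6801*x^4 - 20.2587*x^3 + 13.4932*x^2 + 16.5529*x + 0.0266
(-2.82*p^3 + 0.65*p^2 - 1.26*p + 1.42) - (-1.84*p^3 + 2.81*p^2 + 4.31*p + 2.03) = -0.98*p^3 - 2.16*p^2 - 5.57*p - 0.61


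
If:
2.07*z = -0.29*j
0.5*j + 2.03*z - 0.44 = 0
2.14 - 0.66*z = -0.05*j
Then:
No Solution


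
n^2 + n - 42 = (n - 6)*(n + 7)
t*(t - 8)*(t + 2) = t^3 - 6*t^2 - 16*t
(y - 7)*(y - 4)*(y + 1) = y^3 - 10*y^2 + 17*y + 28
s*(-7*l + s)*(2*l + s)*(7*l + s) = -98*l^3*s - 49*l^2*s^2 + 2*l*s^3 + s^4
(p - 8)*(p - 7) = p^2 - 15*p + 56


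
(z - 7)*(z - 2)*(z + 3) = z^3 - 6*z^2 - 13*z + 42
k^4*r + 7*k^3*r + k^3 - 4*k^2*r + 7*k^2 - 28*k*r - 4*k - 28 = (k - 2)*(k + 2)*(k + 7)*(k*r + 1)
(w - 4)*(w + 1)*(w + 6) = w^3 + 3*w^2 - 22*w - 24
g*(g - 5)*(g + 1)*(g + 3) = g^4 - g^3 - 17*g^2 - 15*g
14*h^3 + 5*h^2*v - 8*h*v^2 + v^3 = (-7*h + v)*(-2*h + v)*(h + v)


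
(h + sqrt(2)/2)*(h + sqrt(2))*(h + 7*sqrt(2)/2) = h^3 + 5*sqrt(2)*h^2 + 23*h/2 + 7*sqrt(2)/2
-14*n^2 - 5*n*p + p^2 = (-7*n + p)*(2*n + p)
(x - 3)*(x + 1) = x^2 - 2*x - 3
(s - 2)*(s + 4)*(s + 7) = s^3 + 9*s^2 + 6*s - 56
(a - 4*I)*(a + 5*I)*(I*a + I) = I*a^3 - a^2 + I*a^2 - a + 20*I*a + 20*I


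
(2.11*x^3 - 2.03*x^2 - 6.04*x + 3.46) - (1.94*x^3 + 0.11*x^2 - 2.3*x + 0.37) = 0.17*x^3 - 2.14*x^2 - 3.74*x + 3.09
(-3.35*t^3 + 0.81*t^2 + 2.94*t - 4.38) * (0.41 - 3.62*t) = 12.127*t^4 - 4.3057*t^3 - 10.3107*t^2 + 17.061*t - 1.7958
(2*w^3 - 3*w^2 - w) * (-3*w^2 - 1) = -6*w^5 + 9*w^4 + w^3 + 3*w^2 + w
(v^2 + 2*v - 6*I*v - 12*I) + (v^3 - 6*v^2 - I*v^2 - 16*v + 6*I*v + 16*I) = v^3 - 5*v^2 - I*v^2 - 14*v + 4*I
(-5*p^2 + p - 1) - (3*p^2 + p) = -8*p^2 - 1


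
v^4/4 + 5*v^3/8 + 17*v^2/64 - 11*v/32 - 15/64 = (v/4 + 1/4)*(v - 3/4)*(v + 1)*(v + 5/4)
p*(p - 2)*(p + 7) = p^3 + 5*p^2 - 14*p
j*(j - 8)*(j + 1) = j^3 - 7*j^2 - 8*j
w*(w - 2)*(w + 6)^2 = w^4 + 10*w^3 + 12*w^2 - 72*w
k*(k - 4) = k^2 - 4*k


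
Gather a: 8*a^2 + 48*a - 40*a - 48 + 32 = 8*a^2 + 8*a - 16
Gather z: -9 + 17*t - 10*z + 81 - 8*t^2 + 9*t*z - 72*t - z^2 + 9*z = -8*t^2 - 55*t - z^2 + z*(9*t - 1) + 72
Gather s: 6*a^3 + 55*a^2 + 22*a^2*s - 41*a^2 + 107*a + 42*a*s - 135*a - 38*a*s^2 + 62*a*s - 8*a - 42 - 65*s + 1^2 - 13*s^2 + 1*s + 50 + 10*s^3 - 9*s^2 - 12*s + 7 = 6*a^3 + 14*a^2 - 36*a + 10*s^3 + s^2*(-38*a - 22) + s*(22*a^2 + 104*a - 76) + 16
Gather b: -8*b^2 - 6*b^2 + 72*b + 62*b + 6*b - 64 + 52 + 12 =-14*b^2 + 140*b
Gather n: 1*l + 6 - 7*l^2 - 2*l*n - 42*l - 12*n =-7*l^2 - 41*l + n*(-2*l - 12) + 6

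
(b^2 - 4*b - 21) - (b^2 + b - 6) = -5*b - 15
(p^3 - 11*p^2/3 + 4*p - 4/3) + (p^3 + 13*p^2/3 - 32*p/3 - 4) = 2*p^3 + 2*p^2/3 - 20*p/3 - 16/3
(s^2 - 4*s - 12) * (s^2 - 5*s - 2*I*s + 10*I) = s^4 - 9*s^3 - 2*I*s^3 + 8*s^2 + 18*I*s^2 + 60*s - 16*I*s - 120*I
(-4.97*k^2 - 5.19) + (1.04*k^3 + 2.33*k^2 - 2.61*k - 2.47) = 1.04*k^3 - 2.64*k^2 - 2.61*k - 7.66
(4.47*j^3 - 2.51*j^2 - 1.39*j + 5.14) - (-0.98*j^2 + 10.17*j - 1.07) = 4.47*j^3 - 1.53*j^2 - 11.56*j + 6.21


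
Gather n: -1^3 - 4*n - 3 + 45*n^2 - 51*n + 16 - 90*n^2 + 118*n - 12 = -45*n^2 + 63*n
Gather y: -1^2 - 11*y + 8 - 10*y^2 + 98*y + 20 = -10*y^2 + 87*y + 27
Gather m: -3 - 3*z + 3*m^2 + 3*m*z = 3*m^2 + 3*m*z - 3*z - 3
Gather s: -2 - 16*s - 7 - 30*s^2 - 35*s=-30*s^2 - 51*s - 9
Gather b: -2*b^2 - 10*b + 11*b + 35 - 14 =-2*b^2 + b + 21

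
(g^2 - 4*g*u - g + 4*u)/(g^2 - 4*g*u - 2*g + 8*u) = (g - 1)/(g - 2)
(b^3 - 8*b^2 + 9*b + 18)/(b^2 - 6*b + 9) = (b^2 - 5*b - 6)/(b - 3)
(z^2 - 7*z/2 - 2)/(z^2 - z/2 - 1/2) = (z - 4)/(z - 1)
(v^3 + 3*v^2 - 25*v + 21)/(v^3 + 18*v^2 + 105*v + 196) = (v^2 - 4*v + 3)/(v^2 + 11*v + 28)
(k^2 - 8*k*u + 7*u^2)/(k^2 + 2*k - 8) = (k^2 - 8*k*u + 7*u^2)/(k^2 + 2*k - 8)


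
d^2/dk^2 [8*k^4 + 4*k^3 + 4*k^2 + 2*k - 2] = 96*k^2 + 24*k + 8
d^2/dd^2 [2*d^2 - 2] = 4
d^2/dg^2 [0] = 0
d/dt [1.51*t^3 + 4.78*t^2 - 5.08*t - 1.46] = 4.53*t^2 + 9.56*t - 5.08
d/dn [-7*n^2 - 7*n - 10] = -14*n - 7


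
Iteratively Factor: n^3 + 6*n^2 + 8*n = (n + 2)*(n^2 + 4*n) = (n + 2)*(n + 4)*(n)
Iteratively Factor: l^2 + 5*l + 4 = (l + 4)*(l + 1)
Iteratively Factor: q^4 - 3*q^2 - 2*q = (q)*(q^3 - 3*q - 2) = q*(q + 1)*(q^2 - q - 2) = q*(q + 1)^2*(q - 2)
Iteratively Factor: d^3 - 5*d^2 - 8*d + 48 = (d + 3)*(d^2 - 8*d + 16) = (d - 4)*(d + 3)*(d - 4)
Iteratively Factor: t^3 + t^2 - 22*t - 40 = (t + 2)*(t^2 - t - 20) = (t + 2)*(t + 4)*(t - 5)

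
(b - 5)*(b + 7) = b^2 + 2*b - 35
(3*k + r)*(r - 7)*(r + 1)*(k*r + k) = 3*k^2*r^3 - 15*k^2*r^2 - 39*k^2*r - 21*k^2 + k*r^4 - 5*k*r^3 - 13*k*r^2 - 7*k*r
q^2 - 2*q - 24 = (q - 6)*(q + 4)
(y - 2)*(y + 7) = y^2 + 5*y - 14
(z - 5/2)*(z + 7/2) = z^2 + z - 35/4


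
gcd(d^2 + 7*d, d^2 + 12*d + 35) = d + 7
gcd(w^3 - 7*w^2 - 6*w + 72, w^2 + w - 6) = w + 3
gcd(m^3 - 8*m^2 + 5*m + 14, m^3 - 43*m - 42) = m^2 - 6*m - 7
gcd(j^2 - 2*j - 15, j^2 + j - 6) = j + 3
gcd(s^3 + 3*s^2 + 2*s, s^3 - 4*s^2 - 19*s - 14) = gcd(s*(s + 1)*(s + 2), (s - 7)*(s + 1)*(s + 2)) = s^2 + 3*s + 2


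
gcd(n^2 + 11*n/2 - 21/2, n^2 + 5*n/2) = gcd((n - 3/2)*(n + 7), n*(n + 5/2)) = 1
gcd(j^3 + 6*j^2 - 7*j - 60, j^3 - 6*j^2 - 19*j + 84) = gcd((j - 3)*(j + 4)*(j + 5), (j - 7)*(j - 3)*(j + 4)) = j^2 + j - 12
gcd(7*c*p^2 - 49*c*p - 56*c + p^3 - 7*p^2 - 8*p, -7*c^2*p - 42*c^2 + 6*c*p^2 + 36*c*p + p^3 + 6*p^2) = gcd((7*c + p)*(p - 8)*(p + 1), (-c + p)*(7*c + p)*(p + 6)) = 7*c + p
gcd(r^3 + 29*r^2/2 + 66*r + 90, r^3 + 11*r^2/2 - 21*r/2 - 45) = r^2 + 17*r/2 + 15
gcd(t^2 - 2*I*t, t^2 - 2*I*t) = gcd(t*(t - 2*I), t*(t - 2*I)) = t^2 - 2*I*t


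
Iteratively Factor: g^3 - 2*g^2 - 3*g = (g + 1)*(g^2 - 3*g) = (g - 3)*(g + 1)*(g)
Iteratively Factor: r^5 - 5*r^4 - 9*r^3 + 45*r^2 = (r)*(r^4 - 5*r^3 - 9*r^2 + 45*r) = r*(r + 3)*(r^3 - 8*r^2 + 15*r) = r*(r - 3)*(r + 3)*(r^2 - 5*r) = r*(r - 5)*(r - 3)*(r + 3)*(r)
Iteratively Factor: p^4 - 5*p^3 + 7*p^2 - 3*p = (p - 1)*(p^3 - 4*p^2 + 3*p) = (p - 3)*(p - 1)*(p^2 - p) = p*(p - 3)*(p - 1)*(p - 1)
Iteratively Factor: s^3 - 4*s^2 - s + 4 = (s - 1)*(s^2 - 3*s - 4) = (s - 4)*(s - 1)*(s + 1)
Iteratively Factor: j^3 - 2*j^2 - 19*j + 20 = (j - 1)*(j^2 - j - 20) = (j - 5)*(j - 1)*(j + 4)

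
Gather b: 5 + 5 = 10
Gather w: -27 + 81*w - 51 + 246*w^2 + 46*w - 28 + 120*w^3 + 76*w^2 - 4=120*w^3 + 322*w^2 + 127*w - 110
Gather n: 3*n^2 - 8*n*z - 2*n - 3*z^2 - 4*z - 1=3*n^2 + n*(-8*z - 2) - 3*z^2 - 4*z - 1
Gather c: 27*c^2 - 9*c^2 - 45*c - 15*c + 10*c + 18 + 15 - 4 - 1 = 18*c^2 - 50*c + 28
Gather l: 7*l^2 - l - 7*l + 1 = 7*l^2 - 8*l + 1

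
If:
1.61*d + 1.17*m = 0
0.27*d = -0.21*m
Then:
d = 0.00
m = 0.00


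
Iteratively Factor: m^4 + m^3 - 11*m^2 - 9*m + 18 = (m - 3)*(m^3 + 4*m^2 + m - 6) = (m - 3)*(m + 2)*(m^2 + 2*m - 3) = (m - 3)*(m + 2)*(m + 3)*(m - 1)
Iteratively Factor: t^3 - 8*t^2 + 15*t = (t)*(t^2 - 8*t + 15) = t*(t - 5)*(t - 3)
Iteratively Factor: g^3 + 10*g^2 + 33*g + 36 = (g + 4)*(g^2 + 6*g + 9) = (g + 3)*(g + 4)*(g + 3)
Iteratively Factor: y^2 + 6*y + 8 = (y + 2)*(y + 4)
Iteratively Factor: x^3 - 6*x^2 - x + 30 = (x - 3)*(x^2 - 3*x - 10) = (x - 5)*(x - 3)*(x + 2)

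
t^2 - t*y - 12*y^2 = (t - 4*y)*(t + 3*y)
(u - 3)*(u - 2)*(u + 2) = u^3 - 3*u^2 - 4*u + 12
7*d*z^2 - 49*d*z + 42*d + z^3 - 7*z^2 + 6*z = (7*d + z)*(z - 6)*(z - 1)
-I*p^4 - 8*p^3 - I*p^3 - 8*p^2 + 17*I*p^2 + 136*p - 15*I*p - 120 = (p - 3)*(p + 5)*(p - 8*I)*(-I*p + I)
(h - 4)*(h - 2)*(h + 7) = h^3 + h^2 - 34*h + 56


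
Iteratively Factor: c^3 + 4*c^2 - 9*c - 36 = (c + 4)*(c^2 - 9) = (c - 3)*(c + 4)*(c + 3)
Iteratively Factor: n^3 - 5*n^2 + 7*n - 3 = (n - 1)*(n^2 - 4*n + 3) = (n - 1)^2*(n - 3)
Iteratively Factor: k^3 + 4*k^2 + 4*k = (k + 2)*(k^2 + 2*k) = k*(k + 2)*(k + 2)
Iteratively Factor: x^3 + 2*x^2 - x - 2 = (x + 1)*(x^2 + x - 2) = (x - 1)*(x + 1)*(x + 2)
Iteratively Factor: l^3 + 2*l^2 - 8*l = (l)*(l^2 + 2*l - 8) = l*(l + 4)*(l - 2)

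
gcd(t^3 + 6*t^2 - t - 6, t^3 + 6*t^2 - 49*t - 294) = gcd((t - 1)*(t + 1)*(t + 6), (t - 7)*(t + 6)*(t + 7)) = t + 6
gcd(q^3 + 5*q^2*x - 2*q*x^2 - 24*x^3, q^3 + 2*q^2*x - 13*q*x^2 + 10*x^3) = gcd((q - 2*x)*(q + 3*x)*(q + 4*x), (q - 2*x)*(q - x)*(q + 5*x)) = -q + 2*x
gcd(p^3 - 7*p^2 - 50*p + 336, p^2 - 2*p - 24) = p - 6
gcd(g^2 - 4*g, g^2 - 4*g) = g^2 - 4*g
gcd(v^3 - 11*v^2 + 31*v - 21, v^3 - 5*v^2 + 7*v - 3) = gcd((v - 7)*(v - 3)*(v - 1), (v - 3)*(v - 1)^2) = v^2 - 4*v + 3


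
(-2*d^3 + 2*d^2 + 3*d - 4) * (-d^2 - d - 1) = 2*d^5 - 3*d^3 - d^2 + d + 4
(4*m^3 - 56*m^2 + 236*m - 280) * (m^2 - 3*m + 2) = 4*m^5 - 68*m^4 + 412*m^3 - 1100*m^2 + 1312*m - 560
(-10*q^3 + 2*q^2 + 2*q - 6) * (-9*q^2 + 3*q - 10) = 90*q^5 - 48*q^4 + 88*q^3 + 40*q^2 - 38*q + 60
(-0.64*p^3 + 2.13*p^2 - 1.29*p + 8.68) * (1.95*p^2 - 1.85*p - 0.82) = -1.248*p^5 + 5.3375*p^4 - 5.9312*p^3 + 17.5659*p^2 - 15.0002*p - 7.1176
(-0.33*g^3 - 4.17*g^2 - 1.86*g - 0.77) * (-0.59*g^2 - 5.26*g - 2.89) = 0.1947*g^5 + 4.1961*g^4 + 23.9853*g^3 + 22.2892*g^2 + 9.4256*g + 2.2253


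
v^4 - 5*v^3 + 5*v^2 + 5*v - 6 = (v - 3)*(v - 2)*(v - 1)*(v + 1)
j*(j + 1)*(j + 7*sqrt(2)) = j^3 + j^2 + 7*sqrt(2)*j^2 + 7*sqrt(2)*j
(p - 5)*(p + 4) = p^2 - p - 20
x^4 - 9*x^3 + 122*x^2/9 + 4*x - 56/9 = (x - 7)*(x - 2)*(x - 2/3)*(x + 2/3)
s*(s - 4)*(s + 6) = s^3 + 2*s^2 - 24*s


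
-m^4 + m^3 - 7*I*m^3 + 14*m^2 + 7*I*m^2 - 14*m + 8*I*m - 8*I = (m + 2*I)*(m + 4*I)*(-I*m + 1)*(-I*m + I)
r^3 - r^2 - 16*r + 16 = (r - 4)*(r - 1)*(r + 4)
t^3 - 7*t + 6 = (t - 2)*(t - 1)*(t + 3)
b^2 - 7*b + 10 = (b - 5)*(b - 2)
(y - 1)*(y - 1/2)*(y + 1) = y^3 - y^2/2 - y + 1/2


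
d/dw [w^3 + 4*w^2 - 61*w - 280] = 3*w^2 + 8*w - 61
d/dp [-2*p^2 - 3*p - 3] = -4*p - 3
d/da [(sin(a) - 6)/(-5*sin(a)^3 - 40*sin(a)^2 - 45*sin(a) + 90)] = 2*(sin(a)^3 - 5*sin(a)^2 - 48*sin(a) - 18)*cos(a)/(5*(sin(a)^3 + 8*sin(a)^2 + 9*sin(a) - 18)^2)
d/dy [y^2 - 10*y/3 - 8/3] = 2*y - 10/3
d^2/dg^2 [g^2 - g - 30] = 2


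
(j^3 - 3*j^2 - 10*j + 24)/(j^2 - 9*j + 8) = (j^3 - 3*j^2 - 10*j + 24)/(j^2 - 9*j + 8)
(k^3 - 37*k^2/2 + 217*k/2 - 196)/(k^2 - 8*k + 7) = (k^2 - 23*k/2 + 28)/(k - 1)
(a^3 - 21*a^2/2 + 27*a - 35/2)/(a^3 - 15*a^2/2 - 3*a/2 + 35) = (a - 1)/(a + 2)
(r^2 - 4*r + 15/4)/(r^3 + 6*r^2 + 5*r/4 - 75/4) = (2*r - 5)/(2*r^2 + 15*r + 25)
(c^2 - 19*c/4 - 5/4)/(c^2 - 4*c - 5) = (c + 1/4)/(c + 1)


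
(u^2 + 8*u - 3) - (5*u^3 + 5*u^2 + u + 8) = -5*u^3 - 4*u^2 + 7*u - 11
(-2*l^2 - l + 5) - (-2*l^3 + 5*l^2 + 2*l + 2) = 2*l^3 - 7*l^2 - 3*l + 3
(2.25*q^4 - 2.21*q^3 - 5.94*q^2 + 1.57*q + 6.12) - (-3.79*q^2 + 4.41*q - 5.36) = 2.25*q^4 - 2.21*q^3 - 2.15*q^2 - 2.84*q + 11.48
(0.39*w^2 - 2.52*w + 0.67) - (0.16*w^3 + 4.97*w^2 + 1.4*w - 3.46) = -0.16*w^3 - 4.58*w^2 - 3.92*w + 4.13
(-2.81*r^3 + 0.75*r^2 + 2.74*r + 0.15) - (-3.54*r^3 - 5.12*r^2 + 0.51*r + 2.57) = 0.73*r^3 + 5.87*r^2 + 2.23*r - 2.42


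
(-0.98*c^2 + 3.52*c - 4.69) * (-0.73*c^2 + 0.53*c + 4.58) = 0.7154*c^4 - 3.089*c^3 + 0.8009*c^2 + 13.6359*c - 21.4802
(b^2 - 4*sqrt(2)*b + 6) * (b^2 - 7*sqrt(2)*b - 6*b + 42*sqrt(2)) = b^4 - 11*sqrt(2)*b^3 - 6*b^3 + 62*b^2 + 66*sqrt(2)*b^2 - 372*b - 42*sqrt(2)*b + 252*sqrt(2)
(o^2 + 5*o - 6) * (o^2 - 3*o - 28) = o^4 + 2*o^3 - 49*o^2 - 122*o + 168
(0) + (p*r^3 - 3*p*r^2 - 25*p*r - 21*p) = p*r^3 - 3*p*r^2 - 25*p*r - 21*p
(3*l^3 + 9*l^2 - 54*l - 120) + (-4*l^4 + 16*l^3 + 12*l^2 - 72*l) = -4*l^4 + 19*l^3 + 21*l^2 - 126*l - 120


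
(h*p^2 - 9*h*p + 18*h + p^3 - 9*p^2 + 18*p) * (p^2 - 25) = h*p^4 - 9*h*p^3 - 7*h*p^2 + 225*h*p - 450*h + p^5 - 9*p^4 - 7*p^3 + 225*p^2 - 450*p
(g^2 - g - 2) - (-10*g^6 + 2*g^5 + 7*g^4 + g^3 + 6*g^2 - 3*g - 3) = 10*g^6 - 2*g^5 - 7*g^4 - g^3 - 5*g^2 + 2*g + 1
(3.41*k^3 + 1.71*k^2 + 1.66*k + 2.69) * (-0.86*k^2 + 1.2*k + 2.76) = -2.9326*k^5 + 2.6214*k^4 + 10.036*k^3 + 4.3982*k^2 + 7.8096*k + 7.4244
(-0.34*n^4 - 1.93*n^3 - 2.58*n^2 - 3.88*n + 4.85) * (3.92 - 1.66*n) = 0.5644*n^5 + 1.871*n^4 - 3.2828*n^3 - 3.6728*n^2 - 23.2606*n + 19.012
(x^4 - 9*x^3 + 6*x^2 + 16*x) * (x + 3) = x^5 - 6*x^4 - 21*x^3 + 34*x^2 + 48*x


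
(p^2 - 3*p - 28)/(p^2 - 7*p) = (p + 4)/p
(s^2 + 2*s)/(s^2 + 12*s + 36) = s*(s + 2)/(s^2 + 12*s + 36)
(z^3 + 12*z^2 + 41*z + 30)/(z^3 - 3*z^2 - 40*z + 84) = (z^2 + 6*z + 5)/(z^2 - 9*z + 14)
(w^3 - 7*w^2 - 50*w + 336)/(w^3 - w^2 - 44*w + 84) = (w - 8)/(w - 2)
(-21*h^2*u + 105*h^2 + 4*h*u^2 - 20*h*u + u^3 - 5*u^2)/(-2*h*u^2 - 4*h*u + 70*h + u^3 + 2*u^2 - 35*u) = (-21*h^2 + 4*h*u + u^2)/(-2*h*u - 14*h + u^2 + 7*u)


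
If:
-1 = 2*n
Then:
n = -1/2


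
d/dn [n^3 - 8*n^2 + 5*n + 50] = 3*n^2 - 16*n + 5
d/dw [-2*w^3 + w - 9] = 1 - 6*w^2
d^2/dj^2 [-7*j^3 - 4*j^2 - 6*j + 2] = -42*j - 8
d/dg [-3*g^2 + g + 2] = 1 - 6*g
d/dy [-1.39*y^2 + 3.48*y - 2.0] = 3.48 - 2.78*y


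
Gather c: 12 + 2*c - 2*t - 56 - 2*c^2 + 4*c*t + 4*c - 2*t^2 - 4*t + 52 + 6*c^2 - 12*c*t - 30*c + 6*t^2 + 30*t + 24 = 4*c^2 + c*(-8*t - 24) + 4*t^2 + 24*t + 32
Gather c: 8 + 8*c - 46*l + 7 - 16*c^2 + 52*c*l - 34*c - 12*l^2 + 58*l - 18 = -16*c^2 + c*(52*l - 26) - 12*l^2 + 12*l - 3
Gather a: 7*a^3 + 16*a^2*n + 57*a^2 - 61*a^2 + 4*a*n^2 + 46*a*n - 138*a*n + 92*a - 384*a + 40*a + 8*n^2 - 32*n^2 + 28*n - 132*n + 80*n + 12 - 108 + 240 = 7*a^3 + a^2*(16*n - 4) + a*(4*n^2 - 92*n - 252) - 24*n^2 - 24*n + 144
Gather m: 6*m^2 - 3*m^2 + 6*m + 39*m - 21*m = 3*m^2 + 24*m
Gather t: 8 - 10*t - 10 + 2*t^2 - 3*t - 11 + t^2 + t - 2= 3*t^2 - 12*t - 15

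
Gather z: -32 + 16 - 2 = -18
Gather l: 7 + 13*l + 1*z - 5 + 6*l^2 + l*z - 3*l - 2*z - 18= 6*l^2 + l*(z + 10) - z - 16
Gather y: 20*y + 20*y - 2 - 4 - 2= 40*y - 8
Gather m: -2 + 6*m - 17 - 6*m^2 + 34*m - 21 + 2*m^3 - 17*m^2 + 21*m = 2*m^3 - 23*m^2 + 61*m - 40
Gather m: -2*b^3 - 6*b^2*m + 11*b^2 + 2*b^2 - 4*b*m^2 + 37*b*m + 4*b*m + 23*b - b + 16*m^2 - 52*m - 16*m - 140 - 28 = -2*b^3 + 13*b^2 + 22*b + m^2*(16 - 4*b) + m*(-6*b^2 + 41*b - 68) - 168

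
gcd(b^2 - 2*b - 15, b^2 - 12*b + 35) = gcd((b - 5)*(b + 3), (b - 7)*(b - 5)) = b - 5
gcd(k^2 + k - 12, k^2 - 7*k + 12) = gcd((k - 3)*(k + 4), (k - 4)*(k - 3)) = k - 3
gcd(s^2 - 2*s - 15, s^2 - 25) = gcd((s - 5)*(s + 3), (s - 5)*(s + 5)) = s - 5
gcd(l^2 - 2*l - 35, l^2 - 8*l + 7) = l - 7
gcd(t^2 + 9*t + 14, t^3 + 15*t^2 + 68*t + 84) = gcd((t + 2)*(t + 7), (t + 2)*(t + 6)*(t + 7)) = t^2 + 9*t + 14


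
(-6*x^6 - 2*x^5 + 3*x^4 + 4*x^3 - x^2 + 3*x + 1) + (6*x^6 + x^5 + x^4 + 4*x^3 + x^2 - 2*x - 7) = -x^5 + 4*x^4 + 8*x^3 + x - 6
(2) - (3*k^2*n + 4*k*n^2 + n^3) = -3*k^2*n - 4*k*n^2 - n^3 + 2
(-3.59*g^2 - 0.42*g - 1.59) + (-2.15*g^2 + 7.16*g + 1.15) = -5.74*g^2 + 6.74*g - 0.44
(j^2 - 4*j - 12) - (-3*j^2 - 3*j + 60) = 4*j^2 - j - 72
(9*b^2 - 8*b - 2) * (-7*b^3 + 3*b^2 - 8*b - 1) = -63*b^5 + 83*b^4 - 82*b^3 + 49*b^2 + 24*b + 2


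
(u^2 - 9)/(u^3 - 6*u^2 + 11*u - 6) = (u + 3)/(u^2 - 3*u + 2)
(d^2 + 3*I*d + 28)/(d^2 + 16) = (d + 7*I)/(d + 4*I)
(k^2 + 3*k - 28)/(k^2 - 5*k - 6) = (-k^2 - 3*k + 28)/(-k^2 + 5*k + 6)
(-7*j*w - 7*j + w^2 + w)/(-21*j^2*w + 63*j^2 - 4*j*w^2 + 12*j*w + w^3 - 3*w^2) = (w + 1)/(3*j*w - 9*j + w^2 - 3*w)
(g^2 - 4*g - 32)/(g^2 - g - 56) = (g + 4)/(g + 7)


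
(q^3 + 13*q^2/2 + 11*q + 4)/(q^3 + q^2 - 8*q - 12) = (q^2 + 9*q/2 + 2)/(q^2 - q - 6)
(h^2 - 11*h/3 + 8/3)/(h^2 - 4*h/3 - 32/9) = 3*(h - 1)/(3*h + 4)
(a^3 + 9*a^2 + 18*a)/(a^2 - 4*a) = (a^2 + 9*a + 18)/(a - 4)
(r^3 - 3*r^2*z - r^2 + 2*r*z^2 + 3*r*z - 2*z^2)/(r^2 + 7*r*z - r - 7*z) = (r^2 - 3*r*z + 2*z^2)/(r + 7*z)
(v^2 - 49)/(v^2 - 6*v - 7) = (v + 7)/(v + 1)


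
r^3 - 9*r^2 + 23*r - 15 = (r - 5)*(r - 3)*(r - 1)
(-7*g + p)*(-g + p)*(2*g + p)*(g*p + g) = 14*g^4*p + 14*g^4 - 9*g^3*p^2 - 9*g^3*p - 6*g^2*p^3 - 6*g^2*p^2 + g*p^4 + g*p^3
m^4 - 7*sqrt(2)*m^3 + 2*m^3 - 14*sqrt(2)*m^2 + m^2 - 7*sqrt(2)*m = m*(m + 1)^2*(m - 7*sqrt(2))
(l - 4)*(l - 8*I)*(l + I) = l^3 - 4*l^2 - 7*I*l^2 + 8*l + 28*I*l - 32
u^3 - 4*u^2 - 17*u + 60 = (u - 5)*(u - 3)*(u + 4)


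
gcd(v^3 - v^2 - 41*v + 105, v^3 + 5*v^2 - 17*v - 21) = v^2 + 4*v - 21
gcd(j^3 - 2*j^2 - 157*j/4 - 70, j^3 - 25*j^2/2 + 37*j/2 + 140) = j^2 - 11*j/2 - 20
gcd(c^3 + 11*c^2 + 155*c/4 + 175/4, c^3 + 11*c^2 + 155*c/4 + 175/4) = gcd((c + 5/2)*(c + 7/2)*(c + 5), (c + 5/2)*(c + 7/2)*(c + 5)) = c^3 + 11*c^2 + 155*c/4 + 175/4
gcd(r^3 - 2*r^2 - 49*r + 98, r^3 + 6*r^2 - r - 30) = r - 2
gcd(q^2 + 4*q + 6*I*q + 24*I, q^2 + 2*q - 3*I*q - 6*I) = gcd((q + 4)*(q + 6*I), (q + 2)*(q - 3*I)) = 1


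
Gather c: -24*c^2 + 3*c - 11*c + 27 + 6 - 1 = -24*c^2 - 8*c + 32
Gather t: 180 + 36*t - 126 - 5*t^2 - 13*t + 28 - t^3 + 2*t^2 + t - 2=-t^3 - 3*t^2 + 24*t + 80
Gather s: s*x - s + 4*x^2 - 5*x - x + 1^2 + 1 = s*(x - 1) + 4*x^2 - 6*x + 2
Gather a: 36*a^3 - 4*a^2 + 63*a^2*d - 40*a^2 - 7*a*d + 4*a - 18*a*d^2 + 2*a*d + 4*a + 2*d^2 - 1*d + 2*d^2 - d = 36*a^3 + a^2*(63*d - 44) + a*(-18*d^2 - 5*d + 8) + 4*d^2 - 2*d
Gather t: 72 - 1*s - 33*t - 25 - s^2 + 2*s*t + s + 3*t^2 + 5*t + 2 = -s^2 + 3*t^2 + t*(2*s - 28) + 49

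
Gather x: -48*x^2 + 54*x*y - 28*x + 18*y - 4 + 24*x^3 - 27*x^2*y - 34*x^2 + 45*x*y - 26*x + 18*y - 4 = 24*x^3 + x^2*(-27*y - 82) + x*(99*y - 54) + 36*y - 8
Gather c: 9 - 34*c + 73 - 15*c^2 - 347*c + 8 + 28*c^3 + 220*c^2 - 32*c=28*c^3 + 205*c^2 - 413*c + 90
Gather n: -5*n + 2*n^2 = 2*n^2 - 5*n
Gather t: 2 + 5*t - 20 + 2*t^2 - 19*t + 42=2*t^2 - 14*t + 24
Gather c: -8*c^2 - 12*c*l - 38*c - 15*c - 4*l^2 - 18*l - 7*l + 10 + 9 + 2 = -8*c^2 + c*(-12*l - 53) - 4*l^2 - 25*l + 21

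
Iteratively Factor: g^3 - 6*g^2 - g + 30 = (g - 3)*(g^2 - 3*g - 10) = (g - 3)*(g + 2)*(g - 5)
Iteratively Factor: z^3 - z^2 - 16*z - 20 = (z + 2)*(z^2 - 3*z - 10) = (z - 5)*(z + 2)*(z + 2)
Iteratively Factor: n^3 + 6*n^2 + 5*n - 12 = (n + 3)*(n^2 + 3*n - 4) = (n - 1)*(n + 3)*(n + 4)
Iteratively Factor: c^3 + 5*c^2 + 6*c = (c + 3)*(c^2 + 2*c) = c*(c + 3)*(c + 2)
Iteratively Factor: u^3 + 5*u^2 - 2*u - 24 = (u - 2)*(u^2 + 7*u + 12) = (u - 2)*(u + 4)*(u + 3)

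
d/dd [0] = 0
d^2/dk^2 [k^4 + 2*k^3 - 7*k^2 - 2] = 12*k^2 + 12*k - 14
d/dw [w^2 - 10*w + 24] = 2*w - 10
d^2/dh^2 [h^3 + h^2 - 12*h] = 6*h + 2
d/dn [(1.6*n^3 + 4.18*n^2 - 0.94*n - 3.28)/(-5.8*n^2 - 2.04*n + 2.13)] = (-9.28*n^4 - 6.528*n^3 - 3.7552*n^2 - 20.2412*n - 8.6934)/(33.64*n^4 + 23.664*n^3 - 20.5464*n^2 - 8.6904*n + 4.5369)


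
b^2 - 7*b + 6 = (b - 6)*(b - 1)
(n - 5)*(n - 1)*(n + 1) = n^3 - 5*n^2 - n + 5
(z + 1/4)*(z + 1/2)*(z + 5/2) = z^3 + 13*z^2/4 + 2*z + 5/16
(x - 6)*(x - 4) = x^2 - 10*x + 24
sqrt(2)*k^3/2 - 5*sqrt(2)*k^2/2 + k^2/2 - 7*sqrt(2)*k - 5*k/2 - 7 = (k - 7)*(k + 2)*(sqrt(2)*k/2 + 1/2)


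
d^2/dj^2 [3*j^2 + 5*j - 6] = 6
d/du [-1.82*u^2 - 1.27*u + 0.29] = -3.64*u - 1.27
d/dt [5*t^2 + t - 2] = 10*t + 1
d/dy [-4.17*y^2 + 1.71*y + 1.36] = 1.71 - 8.34*y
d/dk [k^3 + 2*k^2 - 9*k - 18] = 3*k^2 + 4*k - 9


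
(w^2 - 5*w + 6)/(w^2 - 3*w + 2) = (w - 3)/(w - 1)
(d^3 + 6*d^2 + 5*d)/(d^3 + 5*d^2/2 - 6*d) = 2*(d^2 + 6*d + 5)/(2*d^2 + 5*d - 12)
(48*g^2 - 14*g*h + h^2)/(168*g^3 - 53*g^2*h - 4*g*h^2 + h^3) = (6*g - h)/(21*g^2 - 4*g*h - h^2)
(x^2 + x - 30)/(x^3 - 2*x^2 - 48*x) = (x - 5)/(x*(x - 8))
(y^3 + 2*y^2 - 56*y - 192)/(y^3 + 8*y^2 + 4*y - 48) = (y - 8)/(y - 2)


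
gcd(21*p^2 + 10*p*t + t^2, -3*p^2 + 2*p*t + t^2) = 3*p + t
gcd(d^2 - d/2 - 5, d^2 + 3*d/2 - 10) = d - 5/2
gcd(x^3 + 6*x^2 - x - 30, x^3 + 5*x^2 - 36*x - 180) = x + 5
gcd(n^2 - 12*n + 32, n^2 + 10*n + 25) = 1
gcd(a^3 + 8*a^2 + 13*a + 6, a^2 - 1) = a + 1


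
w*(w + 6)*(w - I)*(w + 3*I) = w^4 + 6*w^3 + 2*I*w^3 + 3*w^2 + 12*I*w^2 + 18*w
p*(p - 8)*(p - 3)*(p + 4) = p^4 - 7*p^3 - 20*p^2 + 96*p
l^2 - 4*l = l*(l - 4)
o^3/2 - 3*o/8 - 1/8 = (o/2 + 1/4)*(o - 1)*(o + 1/2)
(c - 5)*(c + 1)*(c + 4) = c^3 - 21*c - 20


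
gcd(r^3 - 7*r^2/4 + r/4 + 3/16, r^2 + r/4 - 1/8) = 1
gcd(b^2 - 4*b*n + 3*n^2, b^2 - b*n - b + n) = b - n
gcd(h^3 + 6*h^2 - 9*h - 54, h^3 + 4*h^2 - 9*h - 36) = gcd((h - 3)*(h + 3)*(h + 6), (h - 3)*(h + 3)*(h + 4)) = h^2 - 9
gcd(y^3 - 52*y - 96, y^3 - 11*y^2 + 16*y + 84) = y + 2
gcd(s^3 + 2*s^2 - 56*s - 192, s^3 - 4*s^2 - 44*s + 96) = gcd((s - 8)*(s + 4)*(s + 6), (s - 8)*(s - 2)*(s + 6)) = s^2 - 2*s - 48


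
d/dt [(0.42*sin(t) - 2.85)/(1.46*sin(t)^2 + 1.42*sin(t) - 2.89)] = (-0.6132*sin(t)^2 + 8.322*sin(t) + 2.8332)*cos(t)/(2.1316*sin(t)^4 + 4.1464*sin(t)^3 - 6.4224*sin(t)^2 - 8.2076*sin(t) + 8.3521)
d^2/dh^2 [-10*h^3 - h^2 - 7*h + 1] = -60*h - 2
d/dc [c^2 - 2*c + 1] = 2*c - 2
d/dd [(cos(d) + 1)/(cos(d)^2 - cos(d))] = (-sin(d)^3/cos(d)^2 + 2*tan(d))/(cos(d) - 1)^2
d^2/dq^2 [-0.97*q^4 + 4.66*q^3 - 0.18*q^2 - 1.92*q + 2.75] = -11.64*q^2 + 27.96*q - 0.36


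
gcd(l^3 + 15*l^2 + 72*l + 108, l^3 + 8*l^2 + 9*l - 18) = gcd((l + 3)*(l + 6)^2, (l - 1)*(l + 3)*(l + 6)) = l^2 + 9*l + 18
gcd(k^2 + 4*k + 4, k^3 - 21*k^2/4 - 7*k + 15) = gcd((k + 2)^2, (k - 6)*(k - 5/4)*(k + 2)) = k + 2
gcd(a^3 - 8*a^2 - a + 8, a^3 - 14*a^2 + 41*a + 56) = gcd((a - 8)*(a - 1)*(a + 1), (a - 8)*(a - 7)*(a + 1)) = a^2 - 7*a - 8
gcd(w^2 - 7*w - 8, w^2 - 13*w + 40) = w - 8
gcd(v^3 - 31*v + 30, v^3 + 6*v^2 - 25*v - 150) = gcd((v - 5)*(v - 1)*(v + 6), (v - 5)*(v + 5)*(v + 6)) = v^2 + v - 30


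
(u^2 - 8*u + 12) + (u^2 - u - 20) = 2*u^2 - 9*u - 8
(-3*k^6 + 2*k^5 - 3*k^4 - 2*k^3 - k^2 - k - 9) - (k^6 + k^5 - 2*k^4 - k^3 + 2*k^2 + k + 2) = -4*k^6 + k^5 - k^4 - k^3 - 3*k^2 - 2*k - 11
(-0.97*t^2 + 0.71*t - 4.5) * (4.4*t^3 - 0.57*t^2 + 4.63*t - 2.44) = -4.268*t^5 + 3.6769*t^4 - 24.6958*t^3 + 8.2191*t^2 - 22.5674*t + 10.98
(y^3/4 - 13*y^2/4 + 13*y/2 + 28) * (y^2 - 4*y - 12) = y^5/4 - 17*y^4/4 + 33*y^3/2 + 41*y^2 - 190*y - 336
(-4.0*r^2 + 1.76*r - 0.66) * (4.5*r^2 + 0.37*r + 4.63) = -18.0*r^4 + 6.44*r^3 - 20.8388*r^2 + 7.9046*r - 3.0558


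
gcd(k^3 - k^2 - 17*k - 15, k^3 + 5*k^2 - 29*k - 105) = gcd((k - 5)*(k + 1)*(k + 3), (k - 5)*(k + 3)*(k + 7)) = k^2 - 2*k - 15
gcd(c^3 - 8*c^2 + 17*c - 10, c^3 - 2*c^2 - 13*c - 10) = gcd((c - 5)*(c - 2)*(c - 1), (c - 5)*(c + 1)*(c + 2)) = c - 5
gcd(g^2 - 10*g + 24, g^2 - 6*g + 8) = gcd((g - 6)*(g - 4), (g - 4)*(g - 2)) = g - 4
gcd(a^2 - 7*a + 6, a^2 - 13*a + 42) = a - 6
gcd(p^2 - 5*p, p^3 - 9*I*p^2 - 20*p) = p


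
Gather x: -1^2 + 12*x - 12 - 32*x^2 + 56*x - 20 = -32*x^2 + 68*x - 33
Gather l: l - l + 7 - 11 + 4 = 0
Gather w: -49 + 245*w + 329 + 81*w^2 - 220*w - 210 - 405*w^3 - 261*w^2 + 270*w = -405*w^3 - 180*w^2 + 295*w + 70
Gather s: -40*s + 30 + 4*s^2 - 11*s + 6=4*s^2 - 51*s + 36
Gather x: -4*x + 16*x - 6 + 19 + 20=12*x + 33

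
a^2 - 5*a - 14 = (a - 7)*(a + 2)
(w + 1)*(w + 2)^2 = w^3 + 5*w^2 + 8*w + 4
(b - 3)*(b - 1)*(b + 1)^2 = b^4 - 2*b^3 - 4*b^2 + 2*b + 3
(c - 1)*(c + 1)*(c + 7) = c^3 + 7*c^2 - c - 7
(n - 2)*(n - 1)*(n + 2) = n^3 - n^2 - 4*n + 4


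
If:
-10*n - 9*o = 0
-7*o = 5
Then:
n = 9/14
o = -5/7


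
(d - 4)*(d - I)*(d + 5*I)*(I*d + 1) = I*d^4 - 3*d^3 - 4*I*d^3 + 12*d^2 + 9*I*d^2 + 5*d - 36*I*d - 20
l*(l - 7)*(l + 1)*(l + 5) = l^4 - l^3 - 37*l^2 - 35*l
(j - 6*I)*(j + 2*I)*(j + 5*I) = j^3 + I*j^2 + 32*j + 60*I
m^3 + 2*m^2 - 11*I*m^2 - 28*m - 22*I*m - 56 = (m + 2)*(m - 7*I)*(m - 4*I)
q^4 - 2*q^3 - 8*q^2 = q^2*(q - 4)*(q + 2)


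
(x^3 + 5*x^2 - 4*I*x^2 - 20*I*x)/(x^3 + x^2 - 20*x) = (x - 4*I)/(x - 4)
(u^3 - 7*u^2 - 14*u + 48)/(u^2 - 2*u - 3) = (-u^3 + 7*u^2 + 14*u - 48)/(-u^2 + 2*u + 3)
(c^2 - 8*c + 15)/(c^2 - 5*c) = (c - 3)/c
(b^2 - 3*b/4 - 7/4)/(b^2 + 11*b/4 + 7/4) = (4*b - 7)/(4*b + 7)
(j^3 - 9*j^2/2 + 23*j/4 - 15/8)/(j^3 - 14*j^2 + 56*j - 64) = (8*j^3 - 36*j^2 + 46*j - 15)/(8*(j^3 - 14*j^2 + 56*j - 64))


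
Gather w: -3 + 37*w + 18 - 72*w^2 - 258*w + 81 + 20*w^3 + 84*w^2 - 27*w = 20*w^3 + 12*w^2 - 248*w + 96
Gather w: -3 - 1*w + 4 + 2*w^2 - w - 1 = 2*w^2 - 2*w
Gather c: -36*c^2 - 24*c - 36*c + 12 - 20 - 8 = -36*c^2 - 60*c - 16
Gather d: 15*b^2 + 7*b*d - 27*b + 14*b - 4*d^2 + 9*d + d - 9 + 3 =15*b^2 - 13*b - 4*d^2 + d*(7*b + 10) - 6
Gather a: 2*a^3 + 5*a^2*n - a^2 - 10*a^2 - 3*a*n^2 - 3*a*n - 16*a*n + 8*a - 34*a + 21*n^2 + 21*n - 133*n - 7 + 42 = 2*a^3 + a^2*(5*n - 11) + a*(-3*n^2 - 19*n - 26) + 21*n^2 - 112*n + 35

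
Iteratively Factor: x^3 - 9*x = (x - 3)*(x^2 + 3*x) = (x - 3)*(x + 3)*(x)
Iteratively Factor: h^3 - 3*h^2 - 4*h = (h + 1)*(h^2 - 4*h) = h*(h + 1)*(h - 4)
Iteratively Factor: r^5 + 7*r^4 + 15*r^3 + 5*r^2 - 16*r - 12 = (r + 2)*(r^4 + 5*r^3 + 5*r^2 - 5*r - 6) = (r + 1)*(r + 2)*(r^3 + 4*r^2 + r - 6) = (r + 1)*(r + 2)^2*(r^2 + 2*r - 3) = (r + 1)*(r + 2)^2*(r + 3)*(r - 1)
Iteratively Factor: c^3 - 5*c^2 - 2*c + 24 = (c - 3)*(c^2 - 2*c - 8) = (c - 4)*(c - 3)*(c + 2)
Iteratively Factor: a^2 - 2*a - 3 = (a + 1)*(a - 3)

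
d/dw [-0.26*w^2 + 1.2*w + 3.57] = 1.2 - 0.52*w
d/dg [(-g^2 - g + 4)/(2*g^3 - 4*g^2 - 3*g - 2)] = (2*g^4 + 4*g^3 - 25*g^2 + 36*g + 14)/(4*g^6 - 16*g^5 + 4*g^4 + 16*g^3 + 25*g^2 + 12*g + 4)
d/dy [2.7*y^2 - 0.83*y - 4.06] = 5.4*y - 0.83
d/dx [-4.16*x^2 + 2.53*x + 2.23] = 2.53 - 8.32*x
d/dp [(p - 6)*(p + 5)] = 2*p - 1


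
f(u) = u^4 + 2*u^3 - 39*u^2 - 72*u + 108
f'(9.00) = 2628.00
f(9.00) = 4320.00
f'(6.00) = 540.00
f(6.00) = 0.00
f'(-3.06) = 108.25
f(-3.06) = -6.49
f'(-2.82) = 105.97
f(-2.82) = 19.29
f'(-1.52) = 46.38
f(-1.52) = 125.65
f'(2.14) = -172.24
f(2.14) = -184.11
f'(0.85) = -131.51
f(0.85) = 20.37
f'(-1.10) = 15.74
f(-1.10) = 138.81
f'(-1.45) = 41.52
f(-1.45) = 128.73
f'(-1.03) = 10.33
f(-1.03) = 139.72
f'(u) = 4*u^3 + 6*u^2 - 78*u - 72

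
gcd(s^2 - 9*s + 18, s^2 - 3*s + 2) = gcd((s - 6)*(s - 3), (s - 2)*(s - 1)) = 1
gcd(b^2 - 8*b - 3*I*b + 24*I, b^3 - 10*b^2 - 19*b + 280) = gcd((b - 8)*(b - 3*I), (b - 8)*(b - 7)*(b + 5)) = b - 8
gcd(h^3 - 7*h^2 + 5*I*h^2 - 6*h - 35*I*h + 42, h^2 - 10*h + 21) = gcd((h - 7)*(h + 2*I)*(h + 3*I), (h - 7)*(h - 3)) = h - 7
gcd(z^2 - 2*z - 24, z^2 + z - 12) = z + 4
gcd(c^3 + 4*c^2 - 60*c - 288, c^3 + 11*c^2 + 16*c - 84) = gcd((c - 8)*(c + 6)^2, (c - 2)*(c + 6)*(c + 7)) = c + 6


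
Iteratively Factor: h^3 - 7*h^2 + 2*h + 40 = (h + 2)*(h^2 - 9*h + 20) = (h - 4)*(h + 2)*(h - 5)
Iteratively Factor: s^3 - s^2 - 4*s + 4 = (s - 1)*(s^2 - 4) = (s - 2)*(s - 1)*(s + 2)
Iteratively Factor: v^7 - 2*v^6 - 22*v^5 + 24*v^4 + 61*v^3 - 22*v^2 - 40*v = (v + 4)*(v^6 - 6*v^5 + 2*v^4 + 16*v^3 - 3*v^2 - 10*v) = (v - 5)*(v + 4)*(v^5 - v^4 - 3*v^3 + v^2 + 2*v) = (v - 5)*(v - 2)*(v + 4)*(v^4 + v^3 - v^2 - v) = (v - 5)*(v - 2)*(v + 1)*(v + 4)*(v^3 - v) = v*(v - 5)*(v - 2)*(v + 1)*(v + 4)*(v^2 - 1) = v*(v - 5)*(v - 2)*(v + 1)^2*(v + 4)*(v - 1)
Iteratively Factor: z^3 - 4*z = (z + 2)*(z^2 - 2*z) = (z - 2)*(z + 2)*(z)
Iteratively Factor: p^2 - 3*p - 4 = (p - 4)*(p + 1)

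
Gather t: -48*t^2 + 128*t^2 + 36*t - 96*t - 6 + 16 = 80*t^2 - 60*t + 10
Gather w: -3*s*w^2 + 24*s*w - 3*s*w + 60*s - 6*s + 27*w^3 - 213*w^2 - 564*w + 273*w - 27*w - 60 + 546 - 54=54*s + 27*w^3 + w^2*(-3*s - 213) + w*(21*s - 318) + 432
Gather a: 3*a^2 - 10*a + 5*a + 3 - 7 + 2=3*a^2 - 5*a - 2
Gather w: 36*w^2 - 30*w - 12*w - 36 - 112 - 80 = 36*w^2 - 42*w - 228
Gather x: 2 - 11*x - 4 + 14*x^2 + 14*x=14*x^2 + 3*x - 2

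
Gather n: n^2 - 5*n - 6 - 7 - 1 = n^2 - 5*n - 14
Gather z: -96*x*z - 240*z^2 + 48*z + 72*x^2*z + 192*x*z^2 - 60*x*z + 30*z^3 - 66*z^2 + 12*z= 30*z^3 + z^2*(192*x - 306) + z*(72*x^2 - 156*x + 60)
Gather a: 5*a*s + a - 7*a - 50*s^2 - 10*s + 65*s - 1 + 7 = a*(5*s - 6) - 50*s^2 + 55*s + 6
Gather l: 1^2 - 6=-5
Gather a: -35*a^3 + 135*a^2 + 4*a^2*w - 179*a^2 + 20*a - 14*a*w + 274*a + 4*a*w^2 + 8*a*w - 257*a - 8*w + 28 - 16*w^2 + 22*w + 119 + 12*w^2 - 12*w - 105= -35*a^3 + a^2*(4*w - 44) + a*(4*w^2 - 6*w + 37) - 4*w^2 + 2*w + 42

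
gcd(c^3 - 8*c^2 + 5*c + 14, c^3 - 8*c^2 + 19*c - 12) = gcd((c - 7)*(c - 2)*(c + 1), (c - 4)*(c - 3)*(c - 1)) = 1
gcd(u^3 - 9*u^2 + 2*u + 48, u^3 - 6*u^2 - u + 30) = u^2 - u - 6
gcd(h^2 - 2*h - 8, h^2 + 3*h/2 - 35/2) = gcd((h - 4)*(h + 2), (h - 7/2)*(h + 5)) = 1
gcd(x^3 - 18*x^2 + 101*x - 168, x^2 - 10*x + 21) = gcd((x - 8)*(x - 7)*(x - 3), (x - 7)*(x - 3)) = x^2 - 10*x + 21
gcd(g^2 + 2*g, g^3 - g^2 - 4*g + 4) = g + 2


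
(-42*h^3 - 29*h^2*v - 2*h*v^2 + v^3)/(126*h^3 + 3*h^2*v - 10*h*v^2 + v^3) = (2*h + v)/(-6*h + v)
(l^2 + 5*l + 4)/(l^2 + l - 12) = (l + 1)/(l - 3)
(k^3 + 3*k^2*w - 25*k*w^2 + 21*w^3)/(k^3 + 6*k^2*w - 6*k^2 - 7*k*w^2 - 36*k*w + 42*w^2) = (k - 3*w)/(k - 6)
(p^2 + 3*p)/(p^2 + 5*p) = (p + 3)/(p + 5)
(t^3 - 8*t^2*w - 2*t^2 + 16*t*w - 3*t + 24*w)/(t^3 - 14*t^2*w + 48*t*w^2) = (t^2 - 2*t - 3)/(t*(t - 6*w))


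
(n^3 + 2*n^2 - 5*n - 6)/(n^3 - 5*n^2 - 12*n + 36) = (n + 1)/(n - 6)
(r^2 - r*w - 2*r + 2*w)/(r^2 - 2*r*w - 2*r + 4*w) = (r - w)/(r - 2*w)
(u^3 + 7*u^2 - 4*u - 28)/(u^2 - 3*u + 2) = (u^2 + 9*u + 14)/(u - 1)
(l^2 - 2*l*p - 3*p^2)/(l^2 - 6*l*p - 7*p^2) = (-l + 3*p)/(-l + 7*p)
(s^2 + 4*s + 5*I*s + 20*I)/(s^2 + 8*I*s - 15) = (s + 4)/(s + 3*I)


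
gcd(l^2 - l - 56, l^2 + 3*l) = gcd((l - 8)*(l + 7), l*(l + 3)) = 1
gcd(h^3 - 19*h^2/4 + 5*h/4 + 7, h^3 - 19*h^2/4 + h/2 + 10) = h - 4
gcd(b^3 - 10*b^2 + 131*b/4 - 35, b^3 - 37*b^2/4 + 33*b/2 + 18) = b - 4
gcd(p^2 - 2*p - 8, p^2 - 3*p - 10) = p + 2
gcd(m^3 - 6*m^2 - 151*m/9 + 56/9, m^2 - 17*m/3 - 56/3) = m^2 - 17*m/3 - 56/3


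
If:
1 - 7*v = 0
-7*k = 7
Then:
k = -1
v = 1/7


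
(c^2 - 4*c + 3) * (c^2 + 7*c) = c^4 + 3*c^3 - 25*c^2 + 21*c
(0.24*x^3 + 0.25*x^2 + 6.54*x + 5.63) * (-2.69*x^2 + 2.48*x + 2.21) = -0.6456*x^5 - 0.0773*x^4 - 16.4422*x^3 + 1.627*x^2 + 28.4158*x + 12.4423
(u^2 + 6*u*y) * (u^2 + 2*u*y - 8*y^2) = u^4 + 8*u^3*y + 4*u^2*y^2 - 48*u*y^3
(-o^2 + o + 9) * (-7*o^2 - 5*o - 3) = 7*o^4 - 2*o^3 - 65*o^2 - 48*o - 27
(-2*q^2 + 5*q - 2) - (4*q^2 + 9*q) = -6*q^2 - 4*q - 2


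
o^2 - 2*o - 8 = (o - 4)*(o + 2)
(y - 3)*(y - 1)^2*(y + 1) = y^4 - 4*y^3 + 2*y^2 + 4*y - 3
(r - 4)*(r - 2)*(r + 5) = r^3 - r^2 - 22*r + 40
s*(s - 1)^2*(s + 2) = s^4 - 3*s^2 + 2*s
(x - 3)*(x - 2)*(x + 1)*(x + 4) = x^4 - 15*x^2 + 10*x + 24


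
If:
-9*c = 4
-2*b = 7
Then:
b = -7/2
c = -4/9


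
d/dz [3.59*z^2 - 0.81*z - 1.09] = 7.18*z - 0.81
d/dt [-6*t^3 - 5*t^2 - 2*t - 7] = -18*t^2 - 10*t - 2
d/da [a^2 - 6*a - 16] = 2*a - 6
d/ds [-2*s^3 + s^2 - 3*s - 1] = -6*s^2 + 2*s - 3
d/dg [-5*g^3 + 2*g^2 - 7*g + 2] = -15*g^2 + 4*g - 7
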